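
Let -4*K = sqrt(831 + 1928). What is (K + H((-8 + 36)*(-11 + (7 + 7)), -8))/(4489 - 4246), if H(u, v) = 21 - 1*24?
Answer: -1/81 - sqrt(2759)/972 ≈ -0.066385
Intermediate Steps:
H(u, v) = -3 (H(u, v) = 21 - 24 = -3)
K = -sqrt(2759)/4 (K = -sqrt(831 + 1928)/4 = -sqrt(2759)/4 ≈ -13.132)
(K + H((-8 + 36)*(-11 + (7 + 7)), -8))/(4489 - 4246) = (-sqrt(2759)/4 - 3)/(4489 - 4246) = (-3 - sqrt(2759)/4)/243 = (-3 - sqrt(2759)/4)*(1/243) = -1/81 - sqrt(2759)/972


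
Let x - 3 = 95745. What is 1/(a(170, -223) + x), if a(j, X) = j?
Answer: 1/95918 ≈ 1.0426e-5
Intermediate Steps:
x = 95748 (x = 3 + 95745 = 95748)
1/(a(170, -223) + x) = 1/(170 + 95748) = 1/95918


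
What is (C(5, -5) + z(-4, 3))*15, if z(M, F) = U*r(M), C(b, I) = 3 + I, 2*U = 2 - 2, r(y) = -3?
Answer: -30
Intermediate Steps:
U = 0 (U = (2 - 2)/2 = (½)*0 = 0)
z(M, F) = 0 (z(M, F) = 0*(-3) = 0)
(C(5, -5) + z(-4, 3))*15 = ((3 - 5) + 0)*15 = (-2 + 0)*15 = -2*15 = -30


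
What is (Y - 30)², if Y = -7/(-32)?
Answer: 908209/1024 ≈ 886.92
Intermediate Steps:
Y = 7/32 (Y = -7*(-1/32) = 7/32 ≈ 0.21875)
(Y - 30)² = (7/32 - 30)² = (-953/32)² = 908209/1024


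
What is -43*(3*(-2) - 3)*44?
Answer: 17028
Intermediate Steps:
-43*(3*(-2) - 3)*44 = -43*(-6 - 3)*44 = -43*(-9)*44 = 387*44 = 17028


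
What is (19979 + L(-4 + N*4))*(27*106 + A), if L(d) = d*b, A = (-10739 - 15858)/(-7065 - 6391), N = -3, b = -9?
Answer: 775493513287/13456 ≈ 5.7632e+7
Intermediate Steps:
A = 26597/13456 (A = -26597/(-13456) = -26597*(-1/13456) = 26597/13456 ≈ 1.9766)
L(d) = -9*d (L(d) = d*(-9) = -9*d)
(19979 + L(-4 + N*4))*(27*106 + A) = (19979 - 9*(-4 - 3*4))*(27*106 + 26597/13456) = (19979 - 9*(-4 - 12))*(2862 + 26597/13456) = (19979 - 9*(-16))*(38537669/13456) = (19979 + 144)*(38537669/13456) = 20123*(38537669/13456) = 775493513287/13456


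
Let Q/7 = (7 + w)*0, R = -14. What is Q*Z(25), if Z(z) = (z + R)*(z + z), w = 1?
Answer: 0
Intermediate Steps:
Z(z) = 2*z*(-14 + z) (Z(z) = (z - 14)*(z + z) = (-14 + z)*(2*z) = 2*z*(-14 + z))
Q = 0 (Q = 7*((7 + 1)*0) = 7*(8*0) = 7*0 = 0)
Q*Z(25) = 0*(2*25*(-14 + 25)) = 0*(2*25*11) = 0*550 = 0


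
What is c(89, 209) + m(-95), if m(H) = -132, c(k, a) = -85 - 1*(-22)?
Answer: -195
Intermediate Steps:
c(k, a) = -63 (c(k, a) = -85 + 22 = -63)
c(89, 209) + m(-95) = -63 - 132 = -195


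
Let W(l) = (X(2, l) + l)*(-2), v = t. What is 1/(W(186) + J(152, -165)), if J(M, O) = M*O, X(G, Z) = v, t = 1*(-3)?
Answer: -1/25446 ≈ -3.9299e-5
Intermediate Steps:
t = -3
v = -3
X(G, Z) = -3
W(l) = 6 - 2*l (W(l) = (-3 + l)*(-2) = 6 - 2*l)
1/(W(186) + J(152, -165)) = 1/((6 - 2*186) + 152*(-165)) = 1/((6 - 372) - 25080) = 1/(-366 - 25080) = 1/(-25446) = -1/25446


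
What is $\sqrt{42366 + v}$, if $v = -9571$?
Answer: $\sqrt{32795} \approx 181.09$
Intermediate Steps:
$\sqrt{42366 + v} = \sqrt{42366 - 9571} = \sqrt{32795}$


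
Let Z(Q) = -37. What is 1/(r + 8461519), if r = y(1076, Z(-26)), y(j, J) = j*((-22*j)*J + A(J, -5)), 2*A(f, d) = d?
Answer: 1/950888493 ≈ 1.0516e-9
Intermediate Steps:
A(f, d) = d/2
y(j, J) = j*(-5/2 - 22*J*j) (y(j, J) = j*((-22*j)*J + (½)*(-5)) = j*(-22*J*j - 5/2) = j*(-5/2 - 22*J*j))
r = 942426974 (r = -½*1076*(5 + 44*(-37)*1076) = -½*1076*(5 - 1751728) = -½*1076*(-1751723) = 942426974)
1/(r + 8461519) = 1/(942426974 + 8461519) = 1/950888493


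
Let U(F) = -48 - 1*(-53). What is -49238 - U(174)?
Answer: -49243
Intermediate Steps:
U(F) = 5 (U(F) = -48 + 53 = 5)
-49238 - U(174) = -49238 - 1*5 = -49238 - 5 = -49243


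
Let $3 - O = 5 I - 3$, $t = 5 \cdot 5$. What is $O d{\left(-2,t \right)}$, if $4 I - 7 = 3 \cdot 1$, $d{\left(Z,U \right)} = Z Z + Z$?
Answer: $-13$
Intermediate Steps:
$t = 25$
$d{\left(Z,U \right)} = Z + Z^{2}$ ($d{\left(Z,U \right)} = Z^{2} + Z = Z + Z^{2}$)
$I = \frac{5}{2}$ ($I = \frac{7}{4} + \frac{3 \cdot 1}{4} = \frac{7}{4} + \frac{1}{4} \cdot 3 = \frac{7}{4} + \frac{3}{4} = \frac{5}{2} \approx 2.5$)
$O = - \frac{13}{2}$ ($O = 3 - \left(5 \cdot \frac{5}{2} - 3\right) = 3 - \left(\frac{25}{2} - 3\right) = 3 - \frac{19}{2} = - \frac{13}{2} \approx -6.5$)
$O d{\left(-2,t \right)} = - \frac{13 \left(- 2 \left(1 - 2\right)\right)}{2} = - \frac{13 \left(\left(-2\right) \left(-1\right)\right)}{2} = \left(- \frac{13}{2}\right) 2 = -13$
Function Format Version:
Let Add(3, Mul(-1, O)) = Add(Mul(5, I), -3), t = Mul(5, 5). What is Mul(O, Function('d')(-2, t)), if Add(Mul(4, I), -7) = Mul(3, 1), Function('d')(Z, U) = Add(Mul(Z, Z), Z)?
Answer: -13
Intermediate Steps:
t = 25
Function('d')(Z, U) = Add(Z, Pow(Z, 2)) (Function('d')(Z, U) = Add(Pow(Z, 2), Z) = Add(Z, Pow(Z, 2)))
I = Rational(5, 2) (I = Add(Rational(7, 4), Mul(Rational(1, 4), Mul(3, 1))) = Add(Rational(7, 4), Mul(Rational(1, 4), 3)) = Add(Rational(7, 4), Rational(3, 4)) = Rational(5, 2) ≈ 2.5000)
O = Rational(-13, 2) (O = Add(3, Mul(-1, Add(Mul(5, Rational(5, 2)), -3))) = Add(3, Mul(-1, Add(Rational(25, 2), -3))) = Add(3, Mul(-1, Rational(19, 2))) = Add(3, Rational(-19, 2)) = Rational(-13, 2) ≈ -6.5000)
Mul(O, Function('d')(-2, t)) = Mul(Rational(-13, 2), Mul(-2, Add(1, -2))) = Mul(Rational(-13, 2), Mul(-2, -1)) = Mul(Rational(-13, 2), 2) = -13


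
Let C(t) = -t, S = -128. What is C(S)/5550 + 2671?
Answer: 7412089/2775 ≈ 2671.0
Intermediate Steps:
C(S)/5550 + 2671 = -1*(-128)/5550 + 2671 = 128*(1/5550) + 2671 = 64/2775 + 2671 = 7412089/2775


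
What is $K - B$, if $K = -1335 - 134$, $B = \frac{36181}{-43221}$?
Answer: $- \frac{63455468}{43221} \approx -1468.2$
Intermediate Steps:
$B = - \frac{36181}{43221}$ ($B = 36181 \left(- \frac{1}{43221}\right) = - \frac{36181}{43221} \approx -0.83712$)
$K = -1469$
$K - B = -1469 - - \frac{36181}{43221} = -1469 + \frac{36181}{43221} = - \frac{63455468}{43221}$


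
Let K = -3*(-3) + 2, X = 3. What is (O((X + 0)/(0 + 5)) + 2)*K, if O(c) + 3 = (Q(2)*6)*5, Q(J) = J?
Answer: 649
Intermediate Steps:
O(c) = 57 (O(c) = -3 + (2*6)*5 = -3 + 12*5 = -3 + 60 = 57)
K = 11 (K = 9 + 2 = 11)
(O((X + 0)/(0 + 5)) + 2)*K = (57 + 2)*11 = 59*11 = 649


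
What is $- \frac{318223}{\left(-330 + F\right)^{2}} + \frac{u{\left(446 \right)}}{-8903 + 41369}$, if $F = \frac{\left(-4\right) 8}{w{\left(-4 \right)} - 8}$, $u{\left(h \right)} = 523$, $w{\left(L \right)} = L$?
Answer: $- \frac{46239254905}{15653871492} \approx -2.9539$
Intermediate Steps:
$F = \frac{8}{3}$ ($F = \frac{\left(-4\right) 8}{-4 - 8} = - \frac{32}{-4 - 8} = - \frac{32}{-12} = \left(-32\right) \left(- \frac{1}{12}\right) = \frac{8}{3} \approx 2.6667$)
$- \frac{318223}{\left(-330 + F\right)^{2}} + \frac{u{\left(446 \right)}}{-8903 + 41369} = - \frac{318223}{\left(-330 + \frac{8}{3}\right)^{2}} + \frac{523}{-8903 + 41369} = - \frac{318223}{\left(- \frac{982}{3}\right)^{2}} + \frac{523}{32466} = - \frac{318223}{\frac{964324}{9}} + 523 \cdot \frac{1}{32466} = \left(-318223\right) \frac{9}{964324} + \frac{523}{32466} = - \frac{2864007}{964324} + \frac{523}{32466} = - \frac{46239254905}{15653871492}$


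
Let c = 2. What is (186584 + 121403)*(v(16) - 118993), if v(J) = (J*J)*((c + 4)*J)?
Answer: -29079208579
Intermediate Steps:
v(J) = 6*J³ (v(J) = (J*J)*((2 + 4)*J) = J²*(6*J) = 6*J³)
(186584 + 121403)*(v(16) - 118993) = (186584 + 121403)*(6*16³ - 118993) = 307987*(6*4096 - 118993) = 307987*(24576 - 118993) = 307987*(-94417) = -29079208579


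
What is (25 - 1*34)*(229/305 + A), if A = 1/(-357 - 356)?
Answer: -1466748/217465 ≈ -6.7448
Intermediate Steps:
A = -1/713 (A = 1/(-713) = -1/713 ≈ -0.0014025)
(25 - 1*34)*(229/305 + A) = (25 - 1*34)*(229/305 - 1/713) = (25 - 34)*(229*(1/305) - 1/713) = -9*(229/305 - 1/713) = -9*162972/217465 = -1466748/217465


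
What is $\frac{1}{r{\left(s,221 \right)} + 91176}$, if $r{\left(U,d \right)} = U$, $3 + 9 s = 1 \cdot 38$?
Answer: $\frac{9}{820619} \approx 1.0967 \cdot 10^{-5}$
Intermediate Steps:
$s = \frac{35}{9}$ ($s = - \frac{1}{3} + \frac{1 \cdot 38}{9} = - \frac{1}{3} + \frac{1}{9} \cdot 38 = - \frac{1}{3} + \frac{38}{9} = \frac{35}{9} \approx 3.8889$)
$\frac{1}{r{\left(s,221 \right)} + 91176} = \frac{1}{\frac{35}{9} + 91176} = \frac{1}{\frac{820619}{9}} = \frac{9}{820619}$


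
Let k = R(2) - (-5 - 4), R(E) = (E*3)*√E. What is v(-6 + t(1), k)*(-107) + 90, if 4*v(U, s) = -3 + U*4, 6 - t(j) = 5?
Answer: 2821/4 ≈ 705.25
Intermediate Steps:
t(j) = 1 (t(j) = 6 - 1*5 = 6 - 5 = 1)
R(E) = 3*E^(3/2) (R(E) = (3*E)*√E = 3*E^(3/2))
k = 9 + 6*√2 (k = 3*2^(3/2) - (-5 - 4) = 3*(2*√2) - 1*(-9) = 6*√2 + 9 = 9 + 6*√2 ≈ 17.485)
v(U, s) = -¾ + U (v(U, s) = (-3 + U*4)/4 = (-3 + 4*U)/4 = -¾ + U)
v(-6 + t(1), k)*(-107) + 90 = (-¾ + (-6 + 1))*(-107) + 90 = (-¾ - 5)*(-107) + 90 = -23/4*(-107) + 90 = 2461/4 + 90 = 2821/4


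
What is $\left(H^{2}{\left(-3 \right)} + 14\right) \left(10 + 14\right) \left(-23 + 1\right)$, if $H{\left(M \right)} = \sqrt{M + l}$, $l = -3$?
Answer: $-4224$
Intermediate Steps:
$H{\left(M \right)} = \sqrt{-3 + M}$ ($H{\left(M \right)} = \sqrt{M - 3} = \sqrt{-3 + M}$)
$\left(H^{2}{\left(-3 \right)} + 14\right) \left(10 + 14\right) \left(-23 + 1\right) = \left(\left(\sqrt{-3 - 3}\right)^{2} + 14\right) \left(10 + 14\right) \left(-23 + 1\right) = \left(\left(\sqrt{-6}\right)^{2} + 14\right) 24 \left(-22\right) = \left(\left(i \sqrt{6}\right)^{2} + 14\right) \left(-528\right) = \left(-6 + 14\right) \left(-528\right) = 8 \left(-528\right) = -4224$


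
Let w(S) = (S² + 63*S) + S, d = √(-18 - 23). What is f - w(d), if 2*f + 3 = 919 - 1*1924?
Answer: -463 - 64*I*√41 ≈ -463.0 - 409.8*I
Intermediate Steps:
d = I*√41 (d = √(-41) = I*√41 ≈ 6.4031*I)
f = -504 (f = -3/2 + (919 - 1*1924)/2 = -3/2 + (919 - 1924)/2 = -3/2 + (½)*(-1005) = -3/2 - 1005/2 = -504)
w(S) = S² + 64*S
f - w(d) = -504 - I*√41*(64 + I*√41)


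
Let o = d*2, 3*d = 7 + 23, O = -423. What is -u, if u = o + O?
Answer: 403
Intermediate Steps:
d = 10 (d = (7 + 23)/3 = (⅓)*30 = 10)
o = 20 (o = 10*2 = 20)
u = -403 (u = 20 - 423 = -403)
-u = -1*(-403) = 403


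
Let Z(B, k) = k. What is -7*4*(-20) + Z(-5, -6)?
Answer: 554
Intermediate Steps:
-7*4*(-20) + Z(-5, -6) = -7*4*(-20) - 6 = -28*(-20) - 6 = 560 - 6 = 554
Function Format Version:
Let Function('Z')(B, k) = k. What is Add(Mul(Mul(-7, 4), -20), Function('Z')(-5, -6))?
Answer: 554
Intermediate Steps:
Add(Mul(Mul(-7, 4), -20), Function('Z')(-5, -6)) = Add(Mul(Mul(-7, 4), -20), -6) = Add(Mul(-28, -20), -6) = Add(560, -6) = 554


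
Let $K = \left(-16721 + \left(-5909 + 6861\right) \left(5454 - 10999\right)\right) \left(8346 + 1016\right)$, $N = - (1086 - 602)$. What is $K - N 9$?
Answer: $-49577037726$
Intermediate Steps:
$N = -484$ ($N = \left(-1\right) 484 = -484$)
$K = -49577042082$ ($K = \left(-16721 + 952 \left(-5545\right)\right) 9362 = \left(-16721 - 5278840\right) 9362 = \left(-5295561\right) 9362 = -49577042082$)
$K - N 9 = -49577042082 - \left(-484\right) 9 = -49577042082 - -4356 = -49577042082 + 4356 = -49577037726$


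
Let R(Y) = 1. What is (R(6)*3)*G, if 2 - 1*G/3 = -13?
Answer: 135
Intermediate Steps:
G = 45 (G = 6 - 3*(-13) = 6 + 39 = 45)
(R(6)*3)*G = (1*3)*45 = 3*45 = 135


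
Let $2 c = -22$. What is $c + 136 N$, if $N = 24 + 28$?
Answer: $7061$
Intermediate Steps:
$c = -11$ ($c = \frac{1}{2} \left(-22\right) = -11$)
$N = 52$
$c + 136 N = -11 + 136 \cdot 52 = -11 + 7072 = 7061$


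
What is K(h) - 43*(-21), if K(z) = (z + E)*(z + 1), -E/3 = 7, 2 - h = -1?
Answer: 831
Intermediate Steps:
h = 3 (h = 2 - 1*(-1) = 2 + 1 = 3)
E = -21 (E = -3*7 = -21)
K(z) = (1 + z)*(-21 + z) (K(z) = (z - 21)*(z + 1) = (-21 + z)*(1 + z) = (1 + z)*(-21 + z))
K(h) - 43*(-21) = (-21 + 3² - 20*3) - 43*(-21) = (-21 + 9 - 60) + 903 = -72 + 903 = 831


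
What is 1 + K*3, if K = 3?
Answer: 10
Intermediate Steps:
1 + K*3 = 1 + 3*3 = 1 + 9 = 10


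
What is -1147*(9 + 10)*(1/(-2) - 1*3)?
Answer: 152551/2 ≈ 76276.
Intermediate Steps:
-1147*(9 + 10)*(1/(-2) - 1*3) = -21793*(-½ - 3) = -21793*(-7)/2 = -1147*(-133/2) = 152551/2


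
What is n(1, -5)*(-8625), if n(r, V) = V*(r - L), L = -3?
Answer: 172500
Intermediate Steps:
n(r, V) = V*(3 + r) (n(r, V) = V*(r - 1*(-3)) = V*(r + 3) = V*(3 + r))
n(1, -5)*(-8625) = -5*(3 + 1)*(-8625) = -5*4*(-8625) = -20*(-8625) = 172500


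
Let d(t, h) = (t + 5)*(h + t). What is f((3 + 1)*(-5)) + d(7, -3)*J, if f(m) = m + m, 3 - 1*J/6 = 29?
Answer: -7528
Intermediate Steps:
J = -156 (J = 18 - 6*29 = 18 - 174 = -156)
d(t, h) = (5 + t)*(h + t)
f(m) = 2*m
f((3 + 1)*(-5)) + d(7, -3)*J = 2*((3 + 1)*(-5)) + (7² + 5*(-3) + 5*7 - 3*7)*(-156) = 2*(4*(-5)) + (49 - 15 + 35 - 21)*(-156) = 2*(-20) + 48*(-156) = -40 - 7488 = -7528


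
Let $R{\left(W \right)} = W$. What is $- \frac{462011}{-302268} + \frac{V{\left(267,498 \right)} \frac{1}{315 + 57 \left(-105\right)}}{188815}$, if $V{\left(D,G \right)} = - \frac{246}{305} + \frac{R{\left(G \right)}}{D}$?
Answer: $\frac{2237744317283691917}{1464031158856150500} \approx 1.5285$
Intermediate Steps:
$V{\left(D,G \right)} = - \frac{246}{305} + \frac{G}{D}$
$- \frac{462011}{-302268} + \frac{V{\left(267,498 \right)} \frac{1}{315 + 57 \left(-105\right)}}{188815} = - \frac{462011}{-302268} + \frac{\left(- \frac{246}{305} + \frac{498}{267}\right) \frac{1}{315 + 57 \left(-105\right)}}{188815} = \left(-462011\right) \left(- \frac{1}{302268}\right) + \frac{- \frac{246}{305} + 498 \cdot \frac{1}{267}}{315 - 5985} \cdot \frac{1}{188815} = \frac{462011}{302268} + \frac{- \frac{246}{305} + \frac{166}{89}}{-5670} \cdot \frac{1}{188815} = \frac{462011}{302268} + \frac{28736}{27145} \left(- \frac{1}{5670}\right) \frac{1}{188815} = \frac{462011}{302268} - \frac{14368}{14530461301125} = \frac{2237744317283691917}{1464031158856150500}$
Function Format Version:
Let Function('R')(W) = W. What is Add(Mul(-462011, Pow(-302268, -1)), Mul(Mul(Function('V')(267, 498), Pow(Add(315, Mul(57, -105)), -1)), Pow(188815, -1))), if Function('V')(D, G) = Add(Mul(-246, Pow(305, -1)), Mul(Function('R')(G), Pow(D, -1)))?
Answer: Rational(2237744317283691917, 1464031158856150500) ≈ 1.5285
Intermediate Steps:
Function('V')(D, G) = Add(Rational(-246, 305), Mul(G, Pow(D, -1))) (Function('V')(D, G) = Add(Mul(-246, Pow(305, -1)), Mul(G, Pow(D, -1))) = Add(Mul(-246, Rational(1, 305)), Mul(G, Pow(D, -1))) = Add(Rational(-246, 305), Mul(G, Pow(D, -1))))
Add(Mul(-462011, Pow(-302268, -1)), Mul(Mul(Function('V')(267, 498), Pow(Add(315, Mul(57, -105)), -1)), Pow(188815, -1))) = Add(Mul(-462011, Pow(-302268, -1)), Mul(Mul(Add(Rational(-246, 305), Mul(498, Pow(267, -1))), Pow(Add(315, Mul(57, -105)), -1)), Pow(188815, -1))) = Add(Mul(-462011, Rational(-1, 302268)), Mul(Mul(Add(Rational(-246, 305), Mul(498, Rational(1, 267))), Pow(Add(315, -5985), -1)), Rational(1, 188815))) = Add(Rational(462011, 302268), Mul(Mul(Add(Rational(-246, 305), Rational(166, 89)), Pow(-5670, -1)), Rational(1, 188815))) = Add(Rational(462011, 302268), Mul(Mul(Rational(28736, 27145), Rational(-1, 5670)), Rational(1, 188815))) = Add(Rational(462011, 302268), Mul(Rational(-14368, 76956075), Rational(1, 188815))) = Add(Rational(462011, 302268), Rational(-14368, 14530461301125)) = Rational(2237744317283691917, 1464031158856150500)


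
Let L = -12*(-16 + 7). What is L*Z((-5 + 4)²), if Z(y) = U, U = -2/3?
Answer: -72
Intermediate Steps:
U = -⅔ (U = -2*⅓ = -⅔ ≈ -0.66667)
Z(y) = -⅔
L = 108 (L = -12*(-9) = 108)
L*Z((-5 + 4)²) = 108*(-⅔) = -72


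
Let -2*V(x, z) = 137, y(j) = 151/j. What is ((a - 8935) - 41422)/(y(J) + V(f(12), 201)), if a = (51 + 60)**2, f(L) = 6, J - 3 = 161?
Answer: 6237904/11083 ≈ 562.83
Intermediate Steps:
J = 164 (J = 3 + 161 = 164)
a = 12321 (a = 111**2 = 12321)
V(x, z) = -137/2 (V(x, z) = -1/2*137 = -137/2)
((a - 8935) - 41422)/(y(J) + V(f(12), 201)) = ((12321 - 8935) - 41422)/(151/164 - 137/2) = (3386 - 41422)/(151*(1/164) - 137/2) = -38036/(151/164 - 137/2) = -38036/(-11083/164) = -38036*(-164/11083) = 6237904/11083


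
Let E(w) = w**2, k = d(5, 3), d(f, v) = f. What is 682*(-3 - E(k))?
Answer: -19096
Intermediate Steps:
k = 5
682*(-3 - E(k)) = 682*(-3 - 1*5**2) = 682*(-3 - 1*25) = 682*(-3 - 25) = 682*(-28) = -19096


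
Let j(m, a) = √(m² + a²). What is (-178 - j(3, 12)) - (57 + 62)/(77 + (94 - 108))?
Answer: -1619/9 - 3*√17 ≈ -192.26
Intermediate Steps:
j(m, a) = √(a² + m²)
(-178 - j(3, 12)) - (57 + 62)/(77 + (94 - 108)) = (-178 - √(12² + 3²)) - (57 + 62)/(77 + (94 - 108)) = (-178 - √(144 + 9)) - 119/(77 - 14) = (-178 - √153) - 119/63 = (-178 - 3*√17) - 119/63 = (-178 - 3*√17) - 1*17/9 = (-178 - 3*√17) - 17/9 = -1619/9 - 3*√17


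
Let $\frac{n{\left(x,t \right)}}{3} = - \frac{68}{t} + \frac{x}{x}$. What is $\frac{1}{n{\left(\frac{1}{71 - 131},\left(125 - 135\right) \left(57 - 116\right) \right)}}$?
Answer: $\frac{295}{783} \approx 0.37676$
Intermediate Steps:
$n{\left(x,t \right)} = 3 - \frac{204}{t}$ ($n{\left(x,t \right)} = 3 \left(- \frac{68}{t} + \frac{x}{x}\right) = 3 \left(- \frac{68}{t} + 1\right) = 3 \left(1 - \frac{68}{t}\right) = 3 - \frac{204}{t}$)
$\frac{1}{n{\left(\frac{1}{71 - 131},\left(125 - 135\right) \left(57 - 116\right) \right)}} = \frac{1}{3 - \frac{204}{\left(125 - 135\right) \left(57 - 116\right)}} = \frac{1}{3 - \frac{204}{\left(-10\right) \left(-59\right)}} = \frac{1}{3 - \frac{204}{590}} = \frac{1}{3 - \frac{102}{295}} = \frac{1}{\frac{783}{295}} = \frac{295}{783}$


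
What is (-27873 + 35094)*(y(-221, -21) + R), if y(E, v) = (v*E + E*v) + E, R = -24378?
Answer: -110604057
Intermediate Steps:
y(E, v) = E + 2*E*v (y(E, v) = (E*v + E*v) + E = 2*E*v + E = E + 2*E*v)
(-27873 + 35094)*(y(-221, -21) + R) = (-27873 + 35094)*(-221*(1 + 2*(-21)) - 24378) = 7221*(-221*(1 - 42) - 24378) = 7221*(-221*(-41) - 24378) = 7221*(9061 - 24378) = 7221*(-15317) = -110604057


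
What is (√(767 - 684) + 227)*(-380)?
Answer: -86260 - 380*√83 ≈ -89722.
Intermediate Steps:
(√(767 - 684) + 227)*(-380) = (√83 + 227)*(-380) = (227 + √83)*(-380) = -86260 - 380*√83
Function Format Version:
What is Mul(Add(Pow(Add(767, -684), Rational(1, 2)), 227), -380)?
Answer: Add(-86260, Mul(-380, Pow(83, Rational(1, 2)))) ≈ -89722.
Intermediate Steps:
Mul(Add(Pow(Add(767, -684), Rational(1, 2)), 227), -380) = Mul(Add(Pow(83, Rational(1, 2)), 227), -380) = Mul(Add(227, Pow(83, Rational(1, 2))), -380) = Add(-86260, Mul(-380, Pow(83, Rational(1, 2))))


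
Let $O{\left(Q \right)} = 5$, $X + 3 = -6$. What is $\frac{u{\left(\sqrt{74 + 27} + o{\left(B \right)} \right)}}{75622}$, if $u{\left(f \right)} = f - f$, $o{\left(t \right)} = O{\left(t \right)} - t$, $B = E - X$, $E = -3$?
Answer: $0$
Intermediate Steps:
$X = -9$ ($X = -3 - 6 = -9$)
$B = 6$ ($B = -3 - -9 = -3 + 9 = 6$)
$o{\left(t \right)} = 5 - t$
$u{\left(f \right)} = 0$
$\frac{u{\left(\sqrt{74 + 27} + o{\left(B \right)} \right)}}{75622} = \frac{0}{75622} = 0 \cdot \frac{1}{75622} = 0$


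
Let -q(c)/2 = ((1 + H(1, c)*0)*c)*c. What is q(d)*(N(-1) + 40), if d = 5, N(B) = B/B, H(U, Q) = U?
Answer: -2050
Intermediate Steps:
N(B) = 1
q(c) = -2*c**2 (q(c) = -2*(1 + 1*0)*c*c = -2*(1 + 0)*c*c = -2*1*c*c = -2*c*c = -2*c**2)
q(d)*(N(-1) + 40) = (-2*5**2)*(1 + 40) = -2*25*41 = -50*41 = -2050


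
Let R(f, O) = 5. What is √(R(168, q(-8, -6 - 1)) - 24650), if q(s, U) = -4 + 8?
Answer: I*√24645 ≈ 156.99*I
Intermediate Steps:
q(s, U) = 4
√(R(168, q(-8, -6 - 1)) - 24650) = √(5 - 24650) = √(-24645) = I*√24645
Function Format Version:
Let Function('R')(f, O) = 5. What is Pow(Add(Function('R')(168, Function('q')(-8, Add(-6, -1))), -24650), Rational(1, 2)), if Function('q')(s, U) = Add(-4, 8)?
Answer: Mul(I, Pow(24645, Rational(1, 2))) ≈ Mul(156.99, I)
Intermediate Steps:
Function('q')(s, U) = 4
Pow(Add(Function('R')(168, Function('q')(-8, Add(-6, -1))), -24650), Rational(1, 2)) = Pow(Add(5, -24650), Rational(1, 2)) = Pow(-24645, Rational(1, 2)) = Mul(I, Pow(24645, Rational(1, 2)))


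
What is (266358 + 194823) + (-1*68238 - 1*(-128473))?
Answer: 521416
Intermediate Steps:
(266358 + 194823) + (-1*68238 - 1*(-128473)) = 461181 + (-68238 + 128473) = 461181 + 60235 = 521416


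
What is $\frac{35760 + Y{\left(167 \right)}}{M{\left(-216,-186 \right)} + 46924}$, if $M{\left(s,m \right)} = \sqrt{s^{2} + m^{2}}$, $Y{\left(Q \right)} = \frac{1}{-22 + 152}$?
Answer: $\frac{54535084531}{71557867030} - \frac{13946403 \sqrt{2257}}{143115734060} \approx 0.75748$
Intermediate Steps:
$Y{\left(Q \right)} = \frac{1}{130}$
$M{\left(s,m \right)} = \sqrt{m^{2} + s^{2}}$
$\frac{35760 + Y{\left(167 \right)}}{M{\left(-216,-186 \right)} + 46924} = \frac{35760 + \frac{1}{130}}{\sqrt{\left(-186\right)^{2} + \left(-216\right)^{2}} + 46924} = \frac{4648801}{130 \left(\sqrt{34596 + 46656} + 46924\right)} = \frac{4648801}{130 \left(\sqrt{81252} + 46924\right)} = \frac{4648801}{130 \left(6 \sqrt{2257} + 46924\right)} = \frac{4648801}{130 \left(46924 + 6 \sqrt{2257}\right)}$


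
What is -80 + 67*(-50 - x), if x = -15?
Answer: -2425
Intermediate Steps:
-80 + 67*(-50 - x) = -80 + 67*(-50 - 1*(-15)) = -80 + 67*(-50 + 15) = -80 + 67*(-35) = -80 - 2345 = -2425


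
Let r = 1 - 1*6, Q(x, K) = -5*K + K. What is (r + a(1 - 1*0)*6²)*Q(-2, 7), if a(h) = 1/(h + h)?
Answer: -364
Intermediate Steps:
Q(x, K) = -4*K
a(h) = 1/(2*h)
r = -5 (r = 1 - 6 = -5)
(r + a(1 - 1*0)*6²)*Q(-2, 7) = (-5 + (1/(2*(1 - 1*0)))*6²)*(-4*7) = (-5 + (1/(2*(1 + 0)))*36)*(-28) = (-5 + ((½)/1)*36)*(-28) = (-5 + ((½)*1)*36)*(-28) = (-5 + (½)*36)*(-28) = (-5 + 18)*(-28) = 13*(-28) = -364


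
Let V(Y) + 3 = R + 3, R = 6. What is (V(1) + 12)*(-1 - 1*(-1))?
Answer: 0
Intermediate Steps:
V(Y) = 6 (V(Y) = -3 + (6 + 3) = -3 + 9 = 6)
(V(1) + 12)*(-1 - 1*(-1)) = (6 + 12)*(-1 - 1*(-1)) = 18*(-1 + 1) = 18*0 = 0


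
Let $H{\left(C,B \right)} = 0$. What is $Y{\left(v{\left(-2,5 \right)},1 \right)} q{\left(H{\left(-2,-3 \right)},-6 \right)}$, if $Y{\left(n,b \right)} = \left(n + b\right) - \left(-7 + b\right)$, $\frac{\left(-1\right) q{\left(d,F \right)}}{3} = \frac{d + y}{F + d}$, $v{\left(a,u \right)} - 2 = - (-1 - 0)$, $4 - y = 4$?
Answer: $0$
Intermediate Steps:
$y = 0$ ($y = 4 - 4 = 0$)
$v{\left(a,u \right)} = 3$ ($v{\left(a,u \right)} = 2 - \left(-1 - 0\right) = 2 - \left(-1 + 0\right) = 2 - -1 = 2 + 1 = 3$)
$q{\left(d,F \right)} = - \frac{3 d}{F + d}$ ($q{\left(d,F \right)} = - 3 \frac{d + 0}{F + d} = - 3 \frac{d}{F + d} = - \frac{3 d}{F + d}$)
$Y{\left(n,b \right)} = 7 + n$ ($Y{\left(n,b \right)} = \left(b + n\right) - \left(-7 + b\right) = 7 + n$)
$Y{\left(v{\left(-2,5 \right)},1 \right)} q{\left(H{\left(-2,-3 \right)},-6 \right)} = \left(7 + 3\right) \left(\left(-3\right) 0 \frac{1}{-6 + 0}\right) = 10 \left(\left(-3\right) 0 \frac{1}{-6}\right) = 10 \left(\left(-3\right) 0 \left(- \frac{1}{6}\right)\right) = 10 \cdot 0 = 0$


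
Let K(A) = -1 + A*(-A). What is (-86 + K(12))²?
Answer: 53361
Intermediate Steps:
K(A) = -1 - A²
(-86 + K(12))² = (-86 + (-1 - 1*12²))² = (-86 + (-1 - 1*144))² = (-86 + (-1 - 144))² = (-86 - 145)² = (-231)² = 53361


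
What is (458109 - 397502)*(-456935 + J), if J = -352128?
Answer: -49034881241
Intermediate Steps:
(458109 - 397502)*(-456935 + J) = (458109 - 397502)*(-456935 - 352128) = 60607*(-809063) = -49034881241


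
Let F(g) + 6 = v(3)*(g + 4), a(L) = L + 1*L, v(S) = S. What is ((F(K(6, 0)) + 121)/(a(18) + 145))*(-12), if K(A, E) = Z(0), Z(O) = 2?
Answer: -1596/181 ≈ -8.8177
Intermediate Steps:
K(A, E) = 2
a(L) = 2*L (a(L) = L + L = 2*L)
F(g) = 6 + 3*g (F(g) = -6 + 3*(g + 4) = -6 + 3*(4 + g) = -6 + (12 + 3*g) = 6 + 3*g)
((F(K(6, 0)) + 121)/(a(18) + 145))*(-12) = (((6 + 3*2) + 121)/(2*18 + 145))*(-12) = (((6 + 6) + 121)/(36 + 145))*(-12) = ((12 + 121)/181)*(-12) = (133*(1/181))*(-12) = (133/181)*(-12) = -1596/181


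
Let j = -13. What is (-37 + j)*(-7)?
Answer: 350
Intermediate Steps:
(-37 + j)*(-7) = (-37 - 13)*(-7) = -50*(-7) = 350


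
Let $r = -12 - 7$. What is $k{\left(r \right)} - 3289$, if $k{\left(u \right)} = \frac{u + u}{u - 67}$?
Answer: $- \frac{141408}{43} \approx -3288.6$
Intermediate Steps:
$r = -19$ ($r = -12 - 7 = -19$)
$k{\left(u \right)} = \frac{2 u}{-67 + u}$
$k{\left(r \right)} - 3289 = 2 \left(-19\right) \frac{1}{-67 - 19} - 3289 = 2 \left(-19\right) \frac{1}{-86} - 3289 = 2 \left(-19\right) \left(- \frac{1}{86}\right) - 3289 = \frac{19}{43} - 3289 = - \frac{141408}{43}$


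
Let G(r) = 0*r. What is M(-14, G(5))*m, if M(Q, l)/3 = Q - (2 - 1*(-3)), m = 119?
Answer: -6783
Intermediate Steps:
G(r) = 0
M(Q, l) = -15 + 3*Q (M(Q, l) = 3*(Q - (2 - 1*(-3))) = 3*(Q - (2 + 3)) = 3*(Q - 1*5) = 3*(Q - 5) = 3*(-5 + Q) = -15 + 3*Q)
M(-14, G(5))*m = (-15 + 3*(-14))*119 = (-15 - 42)*119 = -57*119 = -6783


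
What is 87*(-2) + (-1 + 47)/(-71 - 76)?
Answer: -25624/147 ≈ -174.31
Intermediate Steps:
87*(-2) + (-1 + 47)/(-71 - 76) = -174 + 46/(-147) = -174 + 46*(-1/147) = -174 - 46/147 = -25624/147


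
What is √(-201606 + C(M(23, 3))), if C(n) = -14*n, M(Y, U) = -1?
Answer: 2*I*√50398 ≈ 448.99*I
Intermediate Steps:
√(-201606 + C(M(23, 3))) = √(-201606 - 14*(-1)) = √(-201606 + 14) = √(-201592) = 2*I*√50398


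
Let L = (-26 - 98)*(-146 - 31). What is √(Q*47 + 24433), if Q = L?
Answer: √1055989 ≈ 1027.6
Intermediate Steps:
L = 21948 (L = -124*(-177) = 21948)
Q = 21948
√(Q*47 + 24433) = √(21948*47 + 24433) = √(1031556 + 24433) = √1055989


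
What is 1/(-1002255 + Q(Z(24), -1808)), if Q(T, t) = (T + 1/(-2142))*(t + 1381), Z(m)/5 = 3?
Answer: -306/308649899 ≈ -9.9141e-7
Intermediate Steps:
Z(m) = 15 (Z(m) = 5*3 = 15)
Q(T, t) = (1381 + t)*(-1/2142 + T) (Q(T, t) = (T - 1/2142)*(1381 + t) = (-1/2142 + T)*(1381 + t) = (1381 + t)*(-1/2142 + T))
1/(-1002255 + Q(Z(24), -1808)) = 1/(-1002255 + (-1381/2142 + 1381*15 - 1/2142*(-1808) + 15*(-1808))) = 1/(-1002255 + (-1381/2142 + 20715 + 904/1071 - 27120)) = 1/(-1002255 - 1959869/306) = 1/(-308649899/306) = -306/308649899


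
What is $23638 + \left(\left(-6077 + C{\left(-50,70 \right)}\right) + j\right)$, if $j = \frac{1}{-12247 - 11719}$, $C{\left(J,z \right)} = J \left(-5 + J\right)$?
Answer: $\frac{486773425}{23966} \approx 20311.0$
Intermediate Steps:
$j = - \frac{1}{23966}$ ($j = \frac{1}{-23966} = - \frac{1}{23966} \approx -4.1726 \cdot 10^{-5}$)
$23638 + \left(\left(-6077 + C{\left(-50,70 \right)}\right) + j\right) = 23638 - \left(\frac{145641383}{23966} + 50 \left(-5 - 50\right)\right) = 23638 - \frac{79734883}{23966} = \frac{486773425}{23966}$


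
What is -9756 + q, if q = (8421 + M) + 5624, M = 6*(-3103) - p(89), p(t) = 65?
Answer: -14394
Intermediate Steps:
M = -18683 (M = 6*(-3103) - 1*65 = -18618 - 65 = -18683)
q = -4638 (q = (8421 - 18683) + 5624 = -10262 + 5624 = -4638)
-9756 + q = -9756 - 4638 = -14394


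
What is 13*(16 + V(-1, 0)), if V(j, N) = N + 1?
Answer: 221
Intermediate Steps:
V(j, N) = 1 + N
13*(16 + V(-1, 0)) = 13*(16 + (1 + 0)) = 13*(16 + 1) = 13*17 = 221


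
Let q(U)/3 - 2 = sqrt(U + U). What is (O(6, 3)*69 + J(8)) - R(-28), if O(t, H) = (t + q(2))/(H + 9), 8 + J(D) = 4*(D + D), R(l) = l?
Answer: 375/2 ≈ 187.50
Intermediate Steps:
q(U) = 6 + 3*sqrt(2)*sqrt(U) (q(U) = 6 + 3*sqrt(U + U) = 6 + 3*sqrt(2*U) = 6 + 3*(sqrt(2)*sqrt(U)) = 6 + 3*sqrt(2)*sqrt(U))
J(D) = -8 + 8*D (J(D) = -8 + 4*(D + D) = -8 + 4*(2*D) = -8 + 8*D)
O(t, H) = (12 + t)/(9 + H) (O(t, H) = (t + (6 + 3*sqrt(2)*sqrt(2)))/(H + 9) = (t + (6 + 6))/(9 + H) = (t + 12)/(9 + H) = (12 + t)/(9 + H))
(O(6, 3)*69 + J(8)) - R(-28) = (((12 + 6)/(9 + 3))*69 + (-8 + 8*8)) - 1*(-28) = ((18/12)*69 + (-8 + 64)) + 28 = (((1/12)*18)*69 + 56) + 28 = ((3/2)*69 + 56) + 28 = (207/2 + 56) + 28 = 319/2 + 28 = 375/2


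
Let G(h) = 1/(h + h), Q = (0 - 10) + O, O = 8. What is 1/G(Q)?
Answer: -4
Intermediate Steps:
Q = -2 (Q = (0 - 10) + 8 = -10 + 8 = -2)
G(h) = 1/(2*h)
1/G(Q) = 1/((1/2)/(-2)) = 1/((1/2)*(-1/2)) = 1/(-1/4) = -4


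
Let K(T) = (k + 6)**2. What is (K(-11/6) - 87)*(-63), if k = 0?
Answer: 3213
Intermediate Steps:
K(T) = 36 (K(T) = (0 + 6)**2 = 6**2 = 36)
(K(-11/6) - 87)*(-63) = (36 - 87)*(-63) = -51*(-63) = 3213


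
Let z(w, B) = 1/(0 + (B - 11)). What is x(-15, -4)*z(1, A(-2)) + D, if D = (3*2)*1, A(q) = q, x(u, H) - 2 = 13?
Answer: 63/13 ≈ 4.8462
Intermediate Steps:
x(u, H) = 15 (x(u, H) = 2 + 13 = 15)
z(w, B) = 1/(-11 + B) (z(w, B) = 1/(0 + (-11 + B)) = 1/(-11 + B))
D = 6 (D = 6*1 = 6)
x(-15, -4)*z(1, A(-2)) + D = 15/(-11 - 2) + 6 = 15/(-13) + 6 = 15*(-1/13) + 6 = -15/13 + 6 = 63/13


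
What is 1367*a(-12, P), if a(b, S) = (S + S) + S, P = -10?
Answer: -41010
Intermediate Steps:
a(b, S) = 3*S (a(b, S) = 2*S + S = 3*S)
1367*a(-12, P) = 1367*(3*(-10)) = 1367*(-30) = -41010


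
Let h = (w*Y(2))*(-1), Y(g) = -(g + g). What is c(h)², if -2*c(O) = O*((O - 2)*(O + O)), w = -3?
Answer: 4064256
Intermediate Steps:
Y(g) = -2*g
h = -12 (h = -(-6)*2*(-1) = -3*(-4)*(-1) = 12*(-1) = -12)
c(O) = -O²*(-2 + O) (c(O) = -O*(O - 2)*(O + O)/2 = -O*(-2 + O)*(2*O)/2 = -O*2*O*(-2 + O)/2 = -O²*(-2 + O))
c(h)² = ((-12)²*(2 - 1*(-12)))² = (144*(2 + 12))² = (144*14)² = 2016² = 4064256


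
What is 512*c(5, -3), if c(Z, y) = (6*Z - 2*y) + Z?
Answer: 20992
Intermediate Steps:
c(Z, y) = -2*y + 7*Z (c(Z, y) = (-2*y + 6*Z) + Z = -2*y + 7*Z)
512*c(5, -3) = 512*(-2*(-3) + 7*5) = 512*(6 + 35) = 512*41 = 20992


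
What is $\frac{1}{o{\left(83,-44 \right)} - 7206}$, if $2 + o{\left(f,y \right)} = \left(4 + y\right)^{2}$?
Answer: $- \frac{1}{5608} \approx -0.00017832$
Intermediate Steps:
$o{\left(f,y \right)} = -2 + \left(4 + y\right)^{2}$
$\frac{1}{o{\left(83,-44 \right)} - 7206} = \frac{1}{\left(-2 + \left(4 - 44\right)^{2}\right) - 7206} = \frac{1}{\left(-2 + \left(-40\right)^{2}\right) - 7206} = \frac{1}{\left(-2 + 1600\right) - 7206} = \frac{1}{1598 - 7206} = \frac{1}{-5608} = - \frac{1}{5608}$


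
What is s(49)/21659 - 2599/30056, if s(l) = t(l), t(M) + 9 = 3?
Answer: -56472077/650982904 ≈ -0.086749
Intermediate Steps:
t(M) = -6 (t(M) = -9 + 3 = -6)
s(l) = -6
s(49)/21659 - 2599/30056 = -6/21659 - 2599/30056 = -56472077/650982904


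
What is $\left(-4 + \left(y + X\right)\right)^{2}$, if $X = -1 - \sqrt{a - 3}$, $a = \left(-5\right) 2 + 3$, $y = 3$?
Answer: $\left(2 + i \sqrt{10}\right)^{2} \approx -6.0 + 12.649 i$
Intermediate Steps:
$a = -7$ ($a = -10 + 3 = -7$)
$X = -1 - i \sqrt{10}$ ($X = -1 - \sqrt{-7 - 3} = -1 - \sqrt{-10} = -1 - i \sqrt{10} \approx -1.0 - 3.1623 i$)
$\left(-4 + \left(y + X\right)\right)^{2} = \left(-4 + \left(3 - \left(1 + i \sqrt{10}\right)\right)\right)^{2} = \left(-4 + \left(2 - i \sqrt{10}\right)\right)^{2} = \left(-2 - i \sqrt{10}\right)^{2}$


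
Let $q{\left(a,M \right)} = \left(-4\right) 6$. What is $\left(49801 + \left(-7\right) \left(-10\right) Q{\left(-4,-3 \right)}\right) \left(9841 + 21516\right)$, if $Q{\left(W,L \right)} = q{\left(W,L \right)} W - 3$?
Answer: $1765744027$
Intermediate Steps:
$q{\left(a,M \right)} = -24$
$Q{\left(W,L \right)} = -3 - 24 W$ ($Q{\left(W,L \right)} = - 24 W - 3 = -3 - 24 W$)
$\left(49801 + \left(-7\right) \left(-10\right) Q{\left(-4,-3 \right)}\right) \left(9841 + 21516\right) = \left(49801 + \left(-7\right) \left(-10\right) \left(-3 - -96\right)\right) \left(9841 + 21516\right) = \left(49801 + 70 \left(-3 + 96\right)\right) 31357 = \left(49801 + 70 \cdot 93\right) 31357 = \left(49801 + 6510\right) 31357 = 56311 \cdot 31357 = 1765744027$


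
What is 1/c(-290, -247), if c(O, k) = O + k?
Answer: -1/537 ≈ -0.0018622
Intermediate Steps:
1/c(-290, -247) = 1/(-290 - 247) = 1/(-537) = -1/537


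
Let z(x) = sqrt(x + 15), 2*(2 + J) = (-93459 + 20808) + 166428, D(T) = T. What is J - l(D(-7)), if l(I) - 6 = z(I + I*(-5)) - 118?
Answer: 93997/2 - sqrt(43) ≈ 46992.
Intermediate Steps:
J = 93773/2 (J = -2 + ((-93459 + 20808) + 166428)/2 = -2 + (-72651 + 166428)/2 = -2 + (1/2)*93777 = -2 + 93777/2 = 93773/2 ≈ 46887.)
z(x) = sqrt(15 + x)
l(I) = -112 + sqrt(15 - 4*I) (l(I) = 6 + (sqrt(15 + (I + I*(-5))) - 118) = 6 + (sqrt(15 + (I - 5*I)) - 118) = 6 + (sqrt(15 - 4*I) - 118) = 6 + (-118 + sqrt(15 - 4*I)) = -112 + sqrt(15 - 4*I))
J - l(D(-7)) = 93773/2 - (-112 + sqrt(15 - 4*(-7))) = 93773/2 - (-112 + sqrt(15 + 28)) = 93773/2 - (-112 + sqrt(43)) = 93773/2 + (112 - sqrt(43)) = 93997/2 - sqrt(43)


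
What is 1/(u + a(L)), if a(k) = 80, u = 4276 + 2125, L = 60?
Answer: 1/6481 ≈ 0.00015430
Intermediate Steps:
u = 6401
1/(u + a(L)) = 1/(6401 + 80) = 1/6481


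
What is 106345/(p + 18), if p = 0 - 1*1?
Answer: 106345/17 ≈ 6255.6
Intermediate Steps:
p = -1 (p = 0 - 1 = -1)
106345/(p + 18) = 106345/(-1 + 18) = 106345/17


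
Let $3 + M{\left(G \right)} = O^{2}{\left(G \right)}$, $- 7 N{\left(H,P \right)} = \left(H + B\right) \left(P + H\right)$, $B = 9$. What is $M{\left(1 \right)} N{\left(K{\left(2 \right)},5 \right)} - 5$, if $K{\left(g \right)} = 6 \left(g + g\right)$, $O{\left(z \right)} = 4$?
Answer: $- \frac{12476}{7} \approx -1782.3$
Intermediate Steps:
$K{\left(g \right)} = 12 g$ ($K{\left(g \right)} = 6 \cdot 2 g = 12 g$)
$N{\left(H,P \right)} = - \frac{\left(9 + H\right) \left(H + P\right)}{7}$ ($N{\left(H,P \right)} = - \frac{\left(H + 9\right) \left(P + H\right)}{7} = - \frac{\left(9 + H\right) \left(H + P\right)}{7}$)
$M{\left(G \right)} = 13$ ($M{\left(G \right)} = -3 + 4^{2} = -3 + 16 = 13$)
$M{\left(1 \right)} N{\left(K{\left(2 \right)},5 \right)} - 5 = 13 \left(- \frac{9 \cdot 12 \cdot 2}{7} - \frac{45}{7} - \frac{\left(12 \cdot 2\right)^{2}}{7} - \frac{1}{7} \cdot 12 \cdot 2 \cdot 5\right) - 5 = 13 \left(\left(- \frac{9}{7}\right) 24 - \frac{45}{7} - \frac{24^{2}}{7} - \frac{24}{7} \cdot 5\right) - 5 = 13 \left(- \frac{216}{7} - \frac{45}{7} - \frac{576}{7} - \frac{120}{7}\right) - 5 = 13 \left(- \frac{957}{7}\right) - 5 = - \frac{12441}{7} - 5 = - \frac{12476}{7}$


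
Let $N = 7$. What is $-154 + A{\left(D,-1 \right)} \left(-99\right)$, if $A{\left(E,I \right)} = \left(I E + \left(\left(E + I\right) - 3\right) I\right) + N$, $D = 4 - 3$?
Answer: $-1045$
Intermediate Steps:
$D = 1$
$A{\left(E,I \right)} = 7 + E I + I \left(-3 + E + I\right)$ ($A{\left(E,I \right)} = \left(I E + \left(\left(E + I\right) - 3\right) I\right) + 7 = \left(E I + \left(-3 + E + I\right) I\right) + 7 = \left(E I + I \left(-3 + E + I\right)\right) + 7 = 7 + E I + I \left(-3 + E + I\right)$)
$-154 + A{\left(D,-1 \right)} \left(-99\right) = -154 + \left(7 + \left(-1\right)^{2} - -3 + 2 \cdot 1 \left(-1\right)\right) \left(-99\right) = -154 + \left(7 + 1 + 3 - 2\right) \left(-99\right) = -154 + 9 \left(-99\right) = -154 - 891 = -1045$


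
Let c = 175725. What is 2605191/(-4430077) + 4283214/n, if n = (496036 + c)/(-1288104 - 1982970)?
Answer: -62068525661365482723/2975952955597 ≈ -2.0857e+7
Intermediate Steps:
n = -671761/3271074 (n = (496036 + 175725)/(-1288104 - 1982970) = 671761/(-3271074) = 671761*(-1/3271074) = -671761/3271074 ≈ -0.20536)
2605191/(-4430077) + 4283214/n = 2605191/(-4430077) + 4283214/(-671761/3271074) = 2605191*(-1/4430077) + 4283214*(-3271074/671761) = -2605191/4430077 - 14010709951836/671761 = -62068525661365482723/2975952955597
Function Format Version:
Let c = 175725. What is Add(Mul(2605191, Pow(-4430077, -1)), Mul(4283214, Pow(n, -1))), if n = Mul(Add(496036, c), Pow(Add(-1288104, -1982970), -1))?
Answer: Rational(-62068525661365482723, 2975952955597) ≈ -2.0857e+7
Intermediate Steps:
n = Rational(-671761, 3271074) (n = Mul(Add(496036, 175725), Pow(Add(-1288104, -1982970), -1)) = Mul(671761, Pow(-3271074, -1)) = Mul(671761, Rational(-1, 3271074)) = Rational(-671761, 3271074) ≈ -0.20536)
Add(Mul(2605191, Pow(-4430077, -1)), Mul(4283214, Pow(n, -1))) = Add(Mul(2605191, Pow(-4430077, -1)), Mul(4283214, Pow(Rational(-671761, 3271074), -1))) = Add(Mul(2605191, Rational(-1, 4430077)), Mul(4283214, Rational(-3271074, 671761))) = Add(Rational(-2605191, 4430077), Rational(-14010709951836, 671761)) = Rational(-62068525661365482723, 2975952955597)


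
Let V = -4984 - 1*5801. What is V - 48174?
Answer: -58959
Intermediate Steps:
V = -10785 (V = -4984 - 5801 = -10785)
V - 48174 = -10785 - 48174 = -58959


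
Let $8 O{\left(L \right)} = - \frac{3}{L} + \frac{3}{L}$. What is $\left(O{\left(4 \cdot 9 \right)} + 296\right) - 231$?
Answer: $65$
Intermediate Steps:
$O{\left(L \right)} = 0$ ($O{\left(L \right)} = \frac{- \frac{3}{L} + \frac{3}{L}}{8} = \frac{1}{8} \cdot 0 = 0$)
$\left(O{\left(4 \cdot 9 \right)} + 296\right) - 231 = \left(0 + 296\right) - 231 = 296 - 231 = 65$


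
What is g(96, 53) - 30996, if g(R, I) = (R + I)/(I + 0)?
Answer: -1642639/53 ≈ -30993.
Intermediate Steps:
g(R, I) = (I + R)/I
g(96, 53) - 30996 = (53 + 96)/53 - 30996 = (1/53)*149 - 30996 = 149/53 - 30996 = -1642639/53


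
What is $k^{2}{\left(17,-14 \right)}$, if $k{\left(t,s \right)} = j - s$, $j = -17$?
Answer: $9$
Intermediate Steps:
$k{\left(t,s \right)} = -17 - s$
$k^{2}{\left(17,-14 \right)} = \left(-17 - -14\right)^{2} = \left(-17 + 14\right)^{2} = \left(-3\right)^{2} = 9$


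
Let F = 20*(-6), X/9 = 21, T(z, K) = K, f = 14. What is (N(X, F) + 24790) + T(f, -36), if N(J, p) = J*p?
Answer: 2074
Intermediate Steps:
X = 189 (X = 9*21 = 189)
F = -120
(N(X, F) + 24790) + T(f, -36) = (189*(-120) + 24790) - 36 = (-22680 + 24790) - 36 = 2110 - 36 = 2074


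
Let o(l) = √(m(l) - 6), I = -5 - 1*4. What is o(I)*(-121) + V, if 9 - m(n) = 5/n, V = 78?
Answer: 78 - 484*√2/3 ≈ -150.16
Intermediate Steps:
m(n) = 9 - 5/n
I = -9 (I = -5 - 4 = -9)
o(l) = √(3 - 5/l) (o(l) = √((9 - 5/l) - 6) = √(3 - 5/l))
o(I)*(-121) + V = √(3 - 5/(-9))*(-121) + 78 = √(3 - 5*(-⅑))*(-121) + 78 = √(3 + 5/9)*(-121) + 78 = √(32/9)*(-121) + 78 = (4*√2/3)*(-121) + 78 = -484*√2/3 + 78 = 78 - 484*√2/3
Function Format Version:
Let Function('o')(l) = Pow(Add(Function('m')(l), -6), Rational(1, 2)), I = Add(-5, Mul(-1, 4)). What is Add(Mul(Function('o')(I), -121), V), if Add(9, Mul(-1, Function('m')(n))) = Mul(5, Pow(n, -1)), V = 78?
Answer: Add(78, Mul(Rational(-484, 3), Pow(2, Rational(1, 2)))) ≈ -150.16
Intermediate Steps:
Function('m')(n) = Add(9, Mul(-5, Pow(n, -1))) (Function('m')(n) = Add(9, Mul(-1, Mul(5, Pow(n, -1)))) = Add(9, Mul(-5, Pow(n, -1))))
I = -9 (I = Add(-5, -4) = -9)
Function('o')(l) = Pow(Add(3, Mul(-5, Pow(l, -1))), Rational(1, 2)) (Function('o')(l) = Pow(Add(Add(9, Mul(-5, Pow(l, -1))), -6), Rational(1, 2)) = Pow(Add(3, Mul(-5, Pow(l, -1))), Rational(1, 2)))
Add(Mul(Function('o')(I), -121), V) = Add(Mul(Pow(Add(3, Mul(-5, Pow(-9, -1))), Rational(1, 2)), -121), 78) = Add(Mul(Pow(Add(3, Mul(-5, Rational(-1, 9))), Rational(1, 2)), -121), 78) = Add(Mul(Pow(Add(3, Rational(5, 9)), Rational(1, 2)), -121), 78) = Add(Mul(Pow(Rational(32, 9), Rational(1, 2)), -121), 78) = Add(Mul(Mul(Rational(4, 3), Pow(2, Rational(1, 2))), -121), 78) = Add(Mul(Rational(-484, 3), Pow(2, Rational(1, 2))), 78) = Add(78, Mul(Rational(-484, 3), Pow(2, Rational(1, 2))))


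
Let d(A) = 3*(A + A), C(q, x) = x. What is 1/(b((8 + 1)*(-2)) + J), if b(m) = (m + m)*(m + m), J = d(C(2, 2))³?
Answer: 1/3024 ≈ 0.00033069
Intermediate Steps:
d(A) = 6*A (d(A) = 3*(2*A) = 6*A)
J = 1728 (J = (6*2)³ = 12³ = 1728)
b(m) = 4*m² (b(m) = (2*m)*(2*m) = 4*m²)
1/(b((8 + 1)*(-2)) + J) = 1/(4*((8 + 1)*(-2))² + 1728) = 1/(4*(9*(-2))² + 1728) = 1/(4*(-18)² + 1728) = 1/(4*324 + 1728) = 1/(1296 + 1728) = 1/3024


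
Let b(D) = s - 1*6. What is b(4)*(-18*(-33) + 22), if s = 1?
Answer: -3080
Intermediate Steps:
b(D) = -5 (b(D) = 1 - 1*6 = 1 - 6 = -5)
b(4)*(-18*(-33) + 22) = -5*(-18*(-33) + 22) = -5*(594 + 22) = -5*616 = -3080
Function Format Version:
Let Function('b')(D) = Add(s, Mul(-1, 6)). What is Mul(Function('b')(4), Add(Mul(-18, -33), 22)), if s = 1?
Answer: -3080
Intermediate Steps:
Function('b')(D) = -5 (Function('b')(D) = Add(1, Mul(-1, 6)) = Add(1, -6) = -5)
Mul(Function('b')(4), Add(Mul(-18, -33), 22)) = Mul(-5, Add(Mul(-18, -33), 22)) = Mul(-5, Add(594, 22)) = Mul(-5, 616) = -3080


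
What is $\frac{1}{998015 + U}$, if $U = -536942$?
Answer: $\frac{1}{461073} \approx 2.1689 \cdot 10^{-6}$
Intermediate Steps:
$\frac{1}{998015 + U} = \frac{1}{998015 - 536942} = \frac{1}{461073}$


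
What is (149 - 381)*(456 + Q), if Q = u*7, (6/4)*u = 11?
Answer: -353104/3 ≈ -1.1770e+5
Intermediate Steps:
u = 22/3 (u = (2/3)*11 = 22/3 ≈ 7.3333)
Q = 154/3 (Q = (22/3)*7 = 154/3 ≈ 51.333)
(149 - 381)*(456 + Q) = (149 - 381)*(456 + 154/3) = -232*1522/3 = -353104/3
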